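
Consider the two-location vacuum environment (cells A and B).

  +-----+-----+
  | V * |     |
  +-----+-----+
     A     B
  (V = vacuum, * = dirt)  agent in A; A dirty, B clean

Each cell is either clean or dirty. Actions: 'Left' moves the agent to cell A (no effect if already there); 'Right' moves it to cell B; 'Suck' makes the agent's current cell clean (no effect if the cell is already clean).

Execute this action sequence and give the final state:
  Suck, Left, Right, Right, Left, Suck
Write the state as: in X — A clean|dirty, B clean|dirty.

step 1/6 (Suck): in A — A clean, B clean
step 2/6 (Left): in A — A clean, B clean
step 3/6 (Right): in B — A clean, B clean
step 4/6 (Right): in B — A clean, B clean
step 5/6 (Left): in A — A clean, B clean
step 6/6 (Suck): in A — A clean, B clean

in A — A clean, B clean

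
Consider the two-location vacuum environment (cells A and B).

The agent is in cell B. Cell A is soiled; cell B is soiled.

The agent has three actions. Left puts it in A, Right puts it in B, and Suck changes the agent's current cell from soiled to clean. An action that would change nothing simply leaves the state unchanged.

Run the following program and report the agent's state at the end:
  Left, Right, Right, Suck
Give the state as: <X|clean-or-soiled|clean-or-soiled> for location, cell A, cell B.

<B|soiled|clean>

1) do Left; now <A|soiled|soiled>
2) do Right; now <B|soiled|soiled>
3) do Right; now <B|soiled|soiled>
4) do Suck; now <B|soiled|clean>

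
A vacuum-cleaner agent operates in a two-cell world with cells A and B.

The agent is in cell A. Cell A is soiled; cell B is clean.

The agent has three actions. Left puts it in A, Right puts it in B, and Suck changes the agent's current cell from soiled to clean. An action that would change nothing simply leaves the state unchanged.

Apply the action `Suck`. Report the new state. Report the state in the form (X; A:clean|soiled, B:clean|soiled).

start: (A; A:soiled, B:clean)
Suck (#1): (A; A:clean, B:clean)

(A; A:clean, B:clean)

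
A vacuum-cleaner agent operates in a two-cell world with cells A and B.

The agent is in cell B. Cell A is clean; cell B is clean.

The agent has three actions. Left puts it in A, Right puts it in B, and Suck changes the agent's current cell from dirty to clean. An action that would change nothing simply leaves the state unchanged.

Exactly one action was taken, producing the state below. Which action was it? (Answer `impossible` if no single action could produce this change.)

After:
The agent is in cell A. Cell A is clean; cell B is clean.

try  Left: loc=A A=clean B=clean  ← match
try Right: loc=B A=clean B=clean
try  Suck: loc=B A=clean B=clean

Left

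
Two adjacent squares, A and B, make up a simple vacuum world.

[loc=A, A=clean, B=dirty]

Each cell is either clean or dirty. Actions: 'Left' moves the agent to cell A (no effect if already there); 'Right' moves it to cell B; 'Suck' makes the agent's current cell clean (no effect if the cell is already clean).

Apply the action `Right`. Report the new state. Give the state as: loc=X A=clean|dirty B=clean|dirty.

start: loc=A A=clean B=dirty
Right (#1): loc=B A=clean B=dirty

loc=B A=clean B=dirty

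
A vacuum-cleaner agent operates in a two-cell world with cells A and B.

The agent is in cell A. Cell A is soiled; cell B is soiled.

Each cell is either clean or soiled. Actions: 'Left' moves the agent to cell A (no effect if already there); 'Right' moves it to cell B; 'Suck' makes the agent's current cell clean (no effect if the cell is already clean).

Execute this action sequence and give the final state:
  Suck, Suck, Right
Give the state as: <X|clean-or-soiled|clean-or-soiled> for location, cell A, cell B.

1) do Suck; now <A|clean|soiled>
2) do Suck; now <A|clean|soiled>
3) do Right; now <B|clean|soiled>

<B|clean|soiled>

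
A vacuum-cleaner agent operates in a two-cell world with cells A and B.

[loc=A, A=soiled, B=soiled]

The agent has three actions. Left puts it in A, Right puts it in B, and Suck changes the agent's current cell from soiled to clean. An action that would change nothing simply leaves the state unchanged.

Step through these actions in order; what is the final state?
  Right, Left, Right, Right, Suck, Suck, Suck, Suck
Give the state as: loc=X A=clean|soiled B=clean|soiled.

step 1/8 (Right): loc=B A=soiled B=soiled
step 2/8 (Left): loc=A A=soiled B=soiled
step 3/8 (Right): loc=B A=soiled B=soiled
step 4/8 (Right): loc=B A=soiled B=soiled
step 5/8 (Suck): loc=B A=soiled B=clean
step 6/8 (Suck): loc=B A=soiled B=clean
step 7/8 (Suck): loc=B A=soiled B=clean
step 8/8 (Suck): loc=B A=soiled B=clean

loc=B A=soiled B=clean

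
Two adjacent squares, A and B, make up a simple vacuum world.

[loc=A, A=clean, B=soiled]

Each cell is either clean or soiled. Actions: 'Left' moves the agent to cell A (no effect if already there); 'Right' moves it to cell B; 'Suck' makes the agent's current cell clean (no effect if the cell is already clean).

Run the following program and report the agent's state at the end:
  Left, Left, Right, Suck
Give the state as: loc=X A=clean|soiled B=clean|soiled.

loc=B A=clean B=clean

step 1/4 (Left): loc=A A=clean B=soiled
step 2/4 (Left): loc=A A=clean B=soiled
step 3/4 (Right): loc=B A=clean B=soiled
step 4/4 (Suck): loc=B A=clean B=clean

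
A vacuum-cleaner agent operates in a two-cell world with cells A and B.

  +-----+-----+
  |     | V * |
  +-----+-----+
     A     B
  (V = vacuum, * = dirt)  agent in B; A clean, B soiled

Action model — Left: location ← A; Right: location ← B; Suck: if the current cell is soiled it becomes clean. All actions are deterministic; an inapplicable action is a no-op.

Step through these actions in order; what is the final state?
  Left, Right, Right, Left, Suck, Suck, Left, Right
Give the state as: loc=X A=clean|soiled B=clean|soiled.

t=1 Left ⇒ loc=A A=clean B=soiled
t=2 Right ⇒ loc=B A=clean B=soiled
t=3 Right ⇒ loc=B A=clean B=soiled
t=4 Left ⇒ loc=A A=clean B=soiled
t=5 Suck ⇒ loc=A A=clean B=soiled
t=6 Suck ⇒ loc=A A=clean B=soiled
t=7 Left ⇒ loc=A A=clean B=soiled
t=8 Right ⇒ loc=B A=clean B=soiled

loc=B A=clean B=soiled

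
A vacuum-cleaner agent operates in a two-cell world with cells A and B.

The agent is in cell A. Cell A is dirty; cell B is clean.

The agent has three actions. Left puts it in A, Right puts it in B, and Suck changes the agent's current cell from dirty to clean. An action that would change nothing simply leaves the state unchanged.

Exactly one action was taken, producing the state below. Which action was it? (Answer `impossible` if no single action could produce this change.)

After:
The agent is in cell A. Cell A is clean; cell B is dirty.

try  Left: (A; A:dirty, B:clean)
try Right: (B; A:dirty, B:clean)
try  Suck: (A; A:clean, B:clean)
no single action produces the after-state

impossible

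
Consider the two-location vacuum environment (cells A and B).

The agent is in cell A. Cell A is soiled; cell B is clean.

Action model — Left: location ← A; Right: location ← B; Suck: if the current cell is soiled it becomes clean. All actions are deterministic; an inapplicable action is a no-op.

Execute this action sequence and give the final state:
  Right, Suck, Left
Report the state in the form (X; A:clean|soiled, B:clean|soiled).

[1] after Right: (B; A:soiled, B:clean)
[2] after Suck: (B; A:soiled, B:clean)
[3] after Left: (A; A:soiled, B:clean)

(A; A:soiled, B:clean)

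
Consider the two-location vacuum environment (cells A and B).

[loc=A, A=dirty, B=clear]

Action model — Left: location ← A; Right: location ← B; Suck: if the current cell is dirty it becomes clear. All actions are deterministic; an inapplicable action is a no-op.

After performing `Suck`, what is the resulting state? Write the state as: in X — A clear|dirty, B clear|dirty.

in A — A clear, B clear

start: in A — A dirty, B clear
step 1/1 (Suck): in A — A clear, B clear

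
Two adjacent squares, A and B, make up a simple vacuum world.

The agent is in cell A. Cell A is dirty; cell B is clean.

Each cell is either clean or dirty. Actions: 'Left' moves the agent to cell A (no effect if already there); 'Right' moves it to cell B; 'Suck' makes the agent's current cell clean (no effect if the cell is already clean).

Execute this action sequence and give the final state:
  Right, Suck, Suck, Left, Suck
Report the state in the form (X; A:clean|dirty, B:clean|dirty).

(A; A:clean, B:clean)

step 1/5 (Right): (B; A:dirty, B:clean)
step 2/5 (Suck): (B; A:dirty, B:clean)
step 3/5 (Suck): (B; A:dirty, B:clean)
step 4/5 (Left): (A; A:dirty, B:clean)
step 5/5 (Suck): (A; A:clean, B:clean)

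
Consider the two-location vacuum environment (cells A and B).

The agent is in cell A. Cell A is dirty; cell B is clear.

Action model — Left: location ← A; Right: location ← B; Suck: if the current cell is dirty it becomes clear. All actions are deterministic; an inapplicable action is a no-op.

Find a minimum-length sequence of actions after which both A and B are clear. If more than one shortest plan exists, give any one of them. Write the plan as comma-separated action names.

Suck

step 1/1 (Suck): (A; A:clear, B:clear)
min 1: A is dirty, one Suck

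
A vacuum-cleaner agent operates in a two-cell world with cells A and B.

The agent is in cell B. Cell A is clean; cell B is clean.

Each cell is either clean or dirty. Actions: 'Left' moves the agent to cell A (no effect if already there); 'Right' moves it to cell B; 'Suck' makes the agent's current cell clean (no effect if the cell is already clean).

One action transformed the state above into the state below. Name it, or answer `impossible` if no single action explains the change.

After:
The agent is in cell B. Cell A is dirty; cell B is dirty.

impossible

try  Left: in A — A clean, B clean
try Right: in B — A clean, B clean
try  Suck: in B — A clean, B clean
no single action produces the after-state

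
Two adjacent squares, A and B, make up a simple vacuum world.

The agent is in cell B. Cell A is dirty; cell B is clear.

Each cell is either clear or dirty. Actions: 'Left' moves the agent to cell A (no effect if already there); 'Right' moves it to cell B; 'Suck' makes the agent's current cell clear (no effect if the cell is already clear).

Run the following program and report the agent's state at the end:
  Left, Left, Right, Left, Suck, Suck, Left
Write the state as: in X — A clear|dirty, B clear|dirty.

in A — A clear, B clear

t=1 Left ⇒ in A — A dirty, B clear
t=2 Left ⇒ in A — A dirty, B clear
t=3 Right ⇒ in B — A dirty, B clear
t=4 Left ⇒ in A — A dirty, B clear
t=5 Suck ⇒ in A — A clear, B clear
t=6 Suck ⇒ in A — A clear, B clear
t=7 Left ⇒ in A — A clear, B clear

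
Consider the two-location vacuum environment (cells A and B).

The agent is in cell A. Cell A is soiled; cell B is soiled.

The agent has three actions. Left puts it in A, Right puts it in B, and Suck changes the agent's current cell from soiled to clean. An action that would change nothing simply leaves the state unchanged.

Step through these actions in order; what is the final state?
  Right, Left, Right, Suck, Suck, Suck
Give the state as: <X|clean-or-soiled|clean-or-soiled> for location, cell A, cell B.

<B|soiled|clean>

1) do Right; now <B|soiled|soiled>
2) do Left; now <A|soiled|soiled>
3) do Right; now <B|soiled|soiled>
4) do Suck; now <B|soiled|clean>
5) do Suck; now <B|soiled|clean>
6) do Suck; now <B|soiled|clean>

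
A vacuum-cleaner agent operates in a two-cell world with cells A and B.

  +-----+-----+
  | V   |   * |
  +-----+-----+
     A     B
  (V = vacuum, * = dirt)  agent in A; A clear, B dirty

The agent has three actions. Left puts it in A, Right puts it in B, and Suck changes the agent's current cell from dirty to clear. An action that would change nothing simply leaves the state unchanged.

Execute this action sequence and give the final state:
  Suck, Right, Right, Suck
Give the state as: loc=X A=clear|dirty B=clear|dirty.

1. Suck → loc=A A=clear B=dirty
2. Right → loc=B A=clear B=dirty
3. Right → loc=B A=clear B=dirty
4. Suck → loc=B A=clear B=clear

loc=B A=clear B=clear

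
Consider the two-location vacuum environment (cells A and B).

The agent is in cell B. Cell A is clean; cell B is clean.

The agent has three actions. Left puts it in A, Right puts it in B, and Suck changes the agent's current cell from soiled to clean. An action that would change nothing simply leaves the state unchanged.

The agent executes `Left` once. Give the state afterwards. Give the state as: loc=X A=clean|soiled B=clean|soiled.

start: loc=B A=clean B=clean
t=1 Left ⇒ loc=A A=clean B=clean

loc=A A=clean B=clean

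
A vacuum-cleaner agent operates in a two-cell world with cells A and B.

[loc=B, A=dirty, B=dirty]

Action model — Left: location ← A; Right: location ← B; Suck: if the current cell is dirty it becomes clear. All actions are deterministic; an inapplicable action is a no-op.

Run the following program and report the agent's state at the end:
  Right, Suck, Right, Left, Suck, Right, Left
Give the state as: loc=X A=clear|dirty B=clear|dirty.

1. Right → loc=B A=dirty B=dirty
2. Suck → loc=B A=dirty B=clear
3. Right → loc=B A=dirty B=clear
4. Left → loc=A A=dirty B=clear
5. Suck → loc=A A=clear B=clear
6. Right → loc=B A=clear B=clear
7. Left → loc=A A=clear B=clear

loc=A A=clear B=clear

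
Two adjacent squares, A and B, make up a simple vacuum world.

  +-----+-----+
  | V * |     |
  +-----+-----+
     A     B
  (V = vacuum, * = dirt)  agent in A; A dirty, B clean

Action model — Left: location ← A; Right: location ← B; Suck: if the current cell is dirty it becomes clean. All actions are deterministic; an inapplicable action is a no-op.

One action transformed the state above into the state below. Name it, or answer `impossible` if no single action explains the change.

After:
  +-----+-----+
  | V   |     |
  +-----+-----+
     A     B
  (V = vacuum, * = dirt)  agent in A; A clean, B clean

try  Left: in A — A dirty, B clean
try Right: in B — A dirty, B clean
try  Suck: in A — A clean, B clean  ← match

Suck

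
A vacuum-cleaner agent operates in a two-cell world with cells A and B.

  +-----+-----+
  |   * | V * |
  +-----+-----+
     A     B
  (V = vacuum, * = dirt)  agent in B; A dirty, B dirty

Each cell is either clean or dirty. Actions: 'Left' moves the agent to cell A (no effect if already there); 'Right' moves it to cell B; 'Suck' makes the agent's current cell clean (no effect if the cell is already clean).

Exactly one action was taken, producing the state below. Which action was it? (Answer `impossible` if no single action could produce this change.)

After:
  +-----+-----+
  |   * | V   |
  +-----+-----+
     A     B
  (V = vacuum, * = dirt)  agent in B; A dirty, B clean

try  Left: (A; A:dirty, B:dirty)
try Right: (B; A:dirty, B:dirty)
try  Suck: (B; A:dirty, B:clean)  ← match

Suck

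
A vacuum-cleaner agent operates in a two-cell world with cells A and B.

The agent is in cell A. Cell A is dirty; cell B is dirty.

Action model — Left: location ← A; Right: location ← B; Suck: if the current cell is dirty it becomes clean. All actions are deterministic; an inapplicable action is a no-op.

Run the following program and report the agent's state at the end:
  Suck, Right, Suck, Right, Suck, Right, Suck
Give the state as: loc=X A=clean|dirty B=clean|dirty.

loc=B A=clean B=clean

t=1 Suck ⇒ loc=A A=clean B=dirty
t=2 Right ⇒ loc=B A=clean B=dirty
t=3 Suck ⇒ loc=B A=clean B=clean
t=4 Right ⇒ loc=B A=clean B=clean
t=5 Suck ⇒ loc=B A=clean B=clean
t=6 Right ⇒ loc=B A=clean B=clean
t=7 Suck ⇒ loc=B A=clean B=clean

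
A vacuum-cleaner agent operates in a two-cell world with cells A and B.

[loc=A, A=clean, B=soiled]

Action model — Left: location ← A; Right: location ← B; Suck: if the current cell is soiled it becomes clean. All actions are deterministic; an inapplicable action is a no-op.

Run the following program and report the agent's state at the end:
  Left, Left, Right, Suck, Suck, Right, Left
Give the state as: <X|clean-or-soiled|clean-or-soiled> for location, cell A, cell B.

1. Left → <A|clean|soiled>
2. Left → <A|clean|soiled>
3. Right → <B|clean|soiled>
4. Suck → <B|clean|clean>
5. Suck → <B|clean|clean>
6. Right → <B|clean|clean>
7. Left → <A|clean|clean>

<A|clean|clean>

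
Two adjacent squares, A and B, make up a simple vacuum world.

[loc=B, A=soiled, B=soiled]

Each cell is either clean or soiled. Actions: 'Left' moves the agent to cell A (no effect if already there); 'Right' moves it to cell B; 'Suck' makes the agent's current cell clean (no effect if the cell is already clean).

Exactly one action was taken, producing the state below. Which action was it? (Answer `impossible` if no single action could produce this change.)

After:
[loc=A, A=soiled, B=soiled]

Left

try  Left: in A — A soiled, B soiled  ← match
try Right: in B — A soiled, B soiled
try  Suck: in B — A soiled, B clean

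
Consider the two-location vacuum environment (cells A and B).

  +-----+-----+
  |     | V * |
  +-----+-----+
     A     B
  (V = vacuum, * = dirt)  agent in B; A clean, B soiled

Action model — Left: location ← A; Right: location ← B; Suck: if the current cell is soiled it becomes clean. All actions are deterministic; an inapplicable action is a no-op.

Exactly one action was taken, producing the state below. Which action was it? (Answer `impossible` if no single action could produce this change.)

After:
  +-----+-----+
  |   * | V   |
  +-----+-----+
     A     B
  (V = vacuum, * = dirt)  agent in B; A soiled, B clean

try  Left: in A — A clean, B soiled
try Right: in B — A clean, B soiled
try  Suck: in B — A clean, B clean
no single action produces the after-state

impossible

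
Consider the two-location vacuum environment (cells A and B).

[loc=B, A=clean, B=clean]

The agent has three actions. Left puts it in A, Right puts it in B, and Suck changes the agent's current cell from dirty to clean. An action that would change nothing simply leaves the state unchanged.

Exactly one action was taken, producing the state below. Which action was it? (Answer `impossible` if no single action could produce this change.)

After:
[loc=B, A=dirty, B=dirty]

try  Left: in A — A clean, B clean
try Right: in B — A clean, B clean
try  Suck: in B — A clean, B clean
no single action produces the after-state

impossible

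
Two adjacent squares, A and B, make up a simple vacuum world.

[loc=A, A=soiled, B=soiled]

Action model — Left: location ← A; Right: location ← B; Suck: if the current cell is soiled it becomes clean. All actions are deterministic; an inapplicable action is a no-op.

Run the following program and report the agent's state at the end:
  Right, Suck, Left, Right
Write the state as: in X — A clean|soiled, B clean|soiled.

in B — A soiled, B clean

[1] after Right: in B — A soiled, B soiled
[2] after Suck: in B — A soiled, B clean
[3] after Left: in A — A soiled, B clean
[4] after Right: in B — A soiled, B clean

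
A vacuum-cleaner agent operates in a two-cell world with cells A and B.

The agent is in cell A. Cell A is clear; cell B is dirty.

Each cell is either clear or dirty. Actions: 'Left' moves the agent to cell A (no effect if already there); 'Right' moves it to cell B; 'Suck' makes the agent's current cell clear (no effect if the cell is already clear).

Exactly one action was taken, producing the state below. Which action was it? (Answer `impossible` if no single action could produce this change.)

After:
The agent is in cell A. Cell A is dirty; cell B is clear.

try  Left: loc=A A=clear B=dirty
try Right: loc=B A=clear B=dirty
try  Suck: loc=A A=clear B=dirty
no single action produces the after-state

impossible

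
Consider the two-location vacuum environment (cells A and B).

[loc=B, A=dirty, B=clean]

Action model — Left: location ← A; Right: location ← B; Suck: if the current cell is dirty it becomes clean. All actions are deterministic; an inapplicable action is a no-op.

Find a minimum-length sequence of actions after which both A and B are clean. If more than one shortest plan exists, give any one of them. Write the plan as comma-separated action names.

Left (#1): in A — A dirty, B clean
Suck (#2): in A — A clean, B clean
min 2: go A then Suck

Left, Suck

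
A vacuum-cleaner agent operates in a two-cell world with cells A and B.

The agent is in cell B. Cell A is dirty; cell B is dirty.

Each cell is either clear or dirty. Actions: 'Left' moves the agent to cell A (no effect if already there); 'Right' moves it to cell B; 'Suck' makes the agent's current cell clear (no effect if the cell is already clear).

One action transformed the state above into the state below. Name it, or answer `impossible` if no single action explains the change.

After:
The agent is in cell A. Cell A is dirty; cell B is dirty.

Left

try  Left: (A; A:dirty, B:dirty)  ← match
try Right: (B; A:dirty, B:dirty)
try  Suck: (B; A:dirty, B:clear)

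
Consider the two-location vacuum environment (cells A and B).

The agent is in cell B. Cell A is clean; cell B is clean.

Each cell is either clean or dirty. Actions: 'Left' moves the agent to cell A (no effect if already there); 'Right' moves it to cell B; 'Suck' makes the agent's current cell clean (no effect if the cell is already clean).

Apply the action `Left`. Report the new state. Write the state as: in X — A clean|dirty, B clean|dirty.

in A — A clean, B clean

start: in B — A clean, B clean
1. Left → in A — A clean, B clean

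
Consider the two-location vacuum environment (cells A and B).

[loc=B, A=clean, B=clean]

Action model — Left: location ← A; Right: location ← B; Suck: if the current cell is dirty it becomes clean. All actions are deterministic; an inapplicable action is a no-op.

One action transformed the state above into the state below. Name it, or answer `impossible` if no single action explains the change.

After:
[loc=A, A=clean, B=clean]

try  Left: in A — A clean, B clean  ← match
try Right: in B — A clean, B clean
try  Suck: in B — A clean, B clean

Left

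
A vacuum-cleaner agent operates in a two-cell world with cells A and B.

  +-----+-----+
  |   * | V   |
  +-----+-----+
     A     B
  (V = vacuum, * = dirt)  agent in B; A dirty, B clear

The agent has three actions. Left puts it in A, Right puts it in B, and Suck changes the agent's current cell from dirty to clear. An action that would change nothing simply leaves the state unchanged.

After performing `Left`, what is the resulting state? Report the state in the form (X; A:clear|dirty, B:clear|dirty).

start: (B; A:dirty, B:clear)
t=1 Left ⇒ (A; A:dirty, B:clear)

(A; A:dirty, B:clear)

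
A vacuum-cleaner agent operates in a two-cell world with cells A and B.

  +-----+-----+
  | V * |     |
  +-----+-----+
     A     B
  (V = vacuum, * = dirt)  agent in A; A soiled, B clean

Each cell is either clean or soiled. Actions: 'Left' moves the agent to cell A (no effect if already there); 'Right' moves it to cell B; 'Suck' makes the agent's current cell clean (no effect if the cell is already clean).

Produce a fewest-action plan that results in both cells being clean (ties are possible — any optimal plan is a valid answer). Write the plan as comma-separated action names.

1. Suck → <A|clean|clean>
min 1: A is soiled, one Suck

Suck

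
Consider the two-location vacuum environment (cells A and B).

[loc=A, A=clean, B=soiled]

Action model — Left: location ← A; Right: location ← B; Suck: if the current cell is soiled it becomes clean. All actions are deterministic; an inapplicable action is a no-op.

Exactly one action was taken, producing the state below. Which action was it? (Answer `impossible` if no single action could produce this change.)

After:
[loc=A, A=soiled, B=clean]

impossible

try  Left: loc=A A=clean B=soiled
try Right: loc=B A=clean B=soiled
try  Suck: loc=A A=clean B=soiled
no single action produces the after-state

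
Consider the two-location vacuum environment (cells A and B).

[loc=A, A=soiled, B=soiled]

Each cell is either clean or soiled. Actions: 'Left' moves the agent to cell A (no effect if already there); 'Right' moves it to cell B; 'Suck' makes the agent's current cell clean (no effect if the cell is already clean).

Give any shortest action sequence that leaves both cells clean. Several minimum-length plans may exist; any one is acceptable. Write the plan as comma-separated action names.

Suck, Right, Suck

Suck (#1): <A|clean|soiled>
Right (#2): <B|clean|soiled>
Suck (#3): <B|clean|clean>
min 3: Suck A + move + Suck B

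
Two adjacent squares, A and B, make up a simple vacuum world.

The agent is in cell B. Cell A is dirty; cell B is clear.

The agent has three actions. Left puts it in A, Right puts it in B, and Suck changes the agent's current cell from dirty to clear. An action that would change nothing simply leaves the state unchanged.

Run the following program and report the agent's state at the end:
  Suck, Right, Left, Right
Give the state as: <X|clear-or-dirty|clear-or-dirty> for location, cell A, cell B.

<B|dirty|clear>

1) do Suck; now <B|dirty|clear>
2) do Right; now <B|dirty|clear>
3) do Left; now <A|dirty|clear>
4) do Right; now <B|dirty|clear>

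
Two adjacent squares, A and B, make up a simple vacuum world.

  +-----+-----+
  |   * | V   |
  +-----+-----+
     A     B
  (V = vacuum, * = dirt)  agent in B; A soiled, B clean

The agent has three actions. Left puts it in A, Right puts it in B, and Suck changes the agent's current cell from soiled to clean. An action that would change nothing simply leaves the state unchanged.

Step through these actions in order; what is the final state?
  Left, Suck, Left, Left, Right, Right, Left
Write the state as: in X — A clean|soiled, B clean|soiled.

step 1/7 (Left): in A — A soiled, B clean
step 2/7 (Suck): in A — A clean, B clean
step 3/7 (Left): in A — A clean, B clean
step 4/7 (Left): in A — A clean, B clean
step 5/7 (Right): in B — A clean, B clean
step 6/7 (Right): in B — A clean, B clean
step 7/7 (Left): in A — A clean, B clean

in A — A clean, B clean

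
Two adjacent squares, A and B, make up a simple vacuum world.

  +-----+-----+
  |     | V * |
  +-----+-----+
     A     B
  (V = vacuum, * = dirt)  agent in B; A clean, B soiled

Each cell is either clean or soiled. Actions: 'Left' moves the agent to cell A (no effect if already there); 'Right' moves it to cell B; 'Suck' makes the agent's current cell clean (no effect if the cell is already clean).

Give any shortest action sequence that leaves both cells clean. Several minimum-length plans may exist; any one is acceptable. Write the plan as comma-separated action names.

Suck

Suck (#1): <B|clean|clean>
min 1: B is soiled, one Suck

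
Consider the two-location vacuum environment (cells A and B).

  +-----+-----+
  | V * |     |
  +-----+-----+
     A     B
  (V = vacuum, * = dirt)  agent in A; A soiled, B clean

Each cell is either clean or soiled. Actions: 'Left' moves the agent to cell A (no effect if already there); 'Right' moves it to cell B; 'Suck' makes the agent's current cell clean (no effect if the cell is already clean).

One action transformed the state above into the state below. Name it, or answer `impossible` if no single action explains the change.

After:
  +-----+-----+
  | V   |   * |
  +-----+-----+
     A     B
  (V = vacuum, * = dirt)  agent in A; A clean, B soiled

try  Left: loc=A A=soiled B=clean
try Right: loc=B A=soiled B=clean
try  Suck: loc=A A=clean B=clean
no single action produces the after-state

impossible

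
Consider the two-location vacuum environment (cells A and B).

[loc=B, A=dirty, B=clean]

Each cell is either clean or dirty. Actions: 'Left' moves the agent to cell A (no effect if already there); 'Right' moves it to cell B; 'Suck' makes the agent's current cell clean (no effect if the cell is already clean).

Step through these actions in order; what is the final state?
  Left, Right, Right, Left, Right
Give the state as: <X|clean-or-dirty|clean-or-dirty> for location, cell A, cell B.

<B|dirty|clean>

1) do Left; now <A|dirty|clean>
2) do Right; now <B|dirty|clean>
3) do Right; now <B|dirty|clean>
4) do Left; now <A|dirty|clean>
5) do Right; now <B|dirty|clean>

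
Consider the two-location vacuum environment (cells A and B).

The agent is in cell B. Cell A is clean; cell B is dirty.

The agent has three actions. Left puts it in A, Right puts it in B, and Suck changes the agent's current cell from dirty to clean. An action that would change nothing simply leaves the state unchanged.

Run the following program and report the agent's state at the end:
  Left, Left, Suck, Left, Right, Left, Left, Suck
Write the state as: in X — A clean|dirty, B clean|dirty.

1) do Left; now in A — A clean, B dirty
2) do Left; now in A — A clean, B dirty
3) do Suck; now in A — A clean, B dirty
4) do Left; now in A — A clean, B dirty
5) do Right; now in B — A clean, B dirty
6) do Left; now in A — A clean, B dirty
7) do Left; now in A — A clean, B dirty
8) do Suck; now in A — A clean, B dirty

in A — A clean, B dirty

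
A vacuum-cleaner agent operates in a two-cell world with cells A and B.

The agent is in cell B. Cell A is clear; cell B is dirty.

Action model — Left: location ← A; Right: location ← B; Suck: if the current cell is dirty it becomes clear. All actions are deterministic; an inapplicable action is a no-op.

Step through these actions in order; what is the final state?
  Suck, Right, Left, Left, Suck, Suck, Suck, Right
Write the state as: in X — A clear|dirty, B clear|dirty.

in B — A clear, B clear

step 1/8 (Suck): in B — A clear, B clear
step 2/8 (Right): in B — A clear, B clear
step 3/8 (Left): in A — A clear, B clear
step 4/8 (Left): in A — A clear, B clear
step 5/8 (Suck): in A — A clear, B clear
step 6/8 (Suck): in A — A clear, B clear
step 7/8 (Suck): in A — A clear, B clear
step 8/8 (Right): in B — A clear, B clear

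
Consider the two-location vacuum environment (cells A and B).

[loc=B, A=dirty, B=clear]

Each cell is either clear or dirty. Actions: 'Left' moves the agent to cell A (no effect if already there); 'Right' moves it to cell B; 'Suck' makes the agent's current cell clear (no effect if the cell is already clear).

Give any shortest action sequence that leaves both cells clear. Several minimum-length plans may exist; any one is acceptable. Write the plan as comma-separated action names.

Left, Suck

t=1 Left ⇒ loc=A A=dirty B=clear
t=2 Suck ⇒ loc=A A=clear B=clear
min 2: go A then Suck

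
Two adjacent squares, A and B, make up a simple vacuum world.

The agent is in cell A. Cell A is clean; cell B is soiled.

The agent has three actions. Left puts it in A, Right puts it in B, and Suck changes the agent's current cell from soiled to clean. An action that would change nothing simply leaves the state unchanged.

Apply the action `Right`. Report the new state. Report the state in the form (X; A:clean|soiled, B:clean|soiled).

(B; A:clean, B:soiled)

start: (A; A:clean, B:soiled)
[1] after Right: (B; A:clean, B:soiled)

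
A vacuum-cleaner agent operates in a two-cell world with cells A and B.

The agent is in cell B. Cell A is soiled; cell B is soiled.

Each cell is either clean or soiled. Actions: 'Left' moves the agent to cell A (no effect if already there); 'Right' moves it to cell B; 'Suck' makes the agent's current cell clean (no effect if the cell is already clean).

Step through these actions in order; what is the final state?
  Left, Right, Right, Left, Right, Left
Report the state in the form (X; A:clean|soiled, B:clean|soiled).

(A; A:soiled, B:soiled)

t=1 Left ⇒ (A; A:soiled, B:soiled)
t=2 Right ⇒ (B; A:soiled, B:soiled)
t=3 Right ⇒ (B; A:soiled, B:soiled)
t=4 Left ⇒ (A; A:soiled, B:soiled)
t=5 Right ⇒ (B; A:soiled, B:soiled)
t=6 Left ⇒ (A; A:soiled, B:soiled)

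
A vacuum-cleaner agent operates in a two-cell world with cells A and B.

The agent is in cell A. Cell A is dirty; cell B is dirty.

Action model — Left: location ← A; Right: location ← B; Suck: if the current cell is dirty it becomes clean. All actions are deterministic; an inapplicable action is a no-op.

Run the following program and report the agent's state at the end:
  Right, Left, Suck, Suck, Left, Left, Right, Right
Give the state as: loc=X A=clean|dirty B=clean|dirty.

loc=B A=clean B=dirty

t=1 Right ⇒ loc=B A=dirty B=dirty
t=2 Left ⇒ loc=A A=dirty B=dirty
t=3 Suck ⇒ loc=A A=clean B=dirty
t=4 Suck ⇒ loc=A A=clean B=dirty
t=5 Left ⇒ loc=A A=clean B=dirty
t=6 Left ⇒ loc=A A=clean B=dirty
t=7 Right ⇒ loc=B A=clean B=dirty
t=8 Right ⇒ loc=B A=clean B=dirty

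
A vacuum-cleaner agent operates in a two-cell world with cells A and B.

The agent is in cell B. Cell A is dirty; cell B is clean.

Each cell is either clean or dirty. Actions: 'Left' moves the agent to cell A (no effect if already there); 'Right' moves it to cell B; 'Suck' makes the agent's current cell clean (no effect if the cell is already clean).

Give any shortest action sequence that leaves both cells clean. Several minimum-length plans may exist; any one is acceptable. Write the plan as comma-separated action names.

Left, Suck

1. Left → in A — A dirty, B clean
2. Suck → in A — A clean, B clean
min 2: go A then Suck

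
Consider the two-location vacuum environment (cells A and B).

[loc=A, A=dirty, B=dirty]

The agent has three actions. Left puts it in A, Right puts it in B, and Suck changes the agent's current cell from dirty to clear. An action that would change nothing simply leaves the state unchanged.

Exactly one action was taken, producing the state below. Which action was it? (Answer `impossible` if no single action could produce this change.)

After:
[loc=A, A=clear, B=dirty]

Suck

try  Left: <A|dirty|dirty>
try Right: <B|dirty|dirty>
try  Suck: <A|clear|dirty>  ← match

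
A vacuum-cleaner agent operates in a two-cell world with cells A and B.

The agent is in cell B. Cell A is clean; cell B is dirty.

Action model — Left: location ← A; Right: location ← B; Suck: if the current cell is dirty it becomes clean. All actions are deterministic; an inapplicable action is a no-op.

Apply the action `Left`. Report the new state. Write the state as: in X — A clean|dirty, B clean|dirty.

start: in B — A clean, B dirty
[1] after Left: in A — A clean, B dirty

in A — A clean, B dirty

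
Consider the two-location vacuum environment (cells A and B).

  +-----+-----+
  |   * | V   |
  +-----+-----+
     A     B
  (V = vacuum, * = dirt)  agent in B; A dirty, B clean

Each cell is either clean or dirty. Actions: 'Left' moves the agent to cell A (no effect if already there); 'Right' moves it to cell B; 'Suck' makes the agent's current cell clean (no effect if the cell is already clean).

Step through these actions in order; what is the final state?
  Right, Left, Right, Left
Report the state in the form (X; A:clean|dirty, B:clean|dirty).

(A; A:dirty, B:clean)

step 1/4 (Right): (B; A:dirty, B:clean)
step 2/4 (Left): (A; A:dirty, B:clean)
step 3/4 (Right): (B; A:dirty, B:clean)
step 4/4 (Left): (A; A:dirty, B:clean)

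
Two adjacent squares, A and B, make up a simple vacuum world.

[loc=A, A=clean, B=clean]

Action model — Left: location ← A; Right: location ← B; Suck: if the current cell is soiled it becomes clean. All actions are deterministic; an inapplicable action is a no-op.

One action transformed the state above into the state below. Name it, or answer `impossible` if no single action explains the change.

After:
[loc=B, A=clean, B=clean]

Right

try  Left: in A — A clean, B clean
try Right: in B — A clean, B clean  ← match
try  Suck: in A — A clean, B clean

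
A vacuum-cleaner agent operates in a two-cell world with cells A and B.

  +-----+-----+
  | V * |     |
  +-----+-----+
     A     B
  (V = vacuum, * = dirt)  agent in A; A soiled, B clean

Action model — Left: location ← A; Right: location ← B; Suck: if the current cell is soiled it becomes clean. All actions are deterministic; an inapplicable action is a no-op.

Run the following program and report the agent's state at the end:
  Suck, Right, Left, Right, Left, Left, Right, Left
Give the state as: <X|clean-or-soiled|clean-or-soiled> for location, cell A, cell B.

<A|clean|clean>

step 1/8 (Suck): <A|clean|clean>
step 2/8 (Right): <B|clean|clean>
step 3/8 (Left): <A|clean|clean>
step 4/8 (Right): <B|clean|clean>
step 5/8 (Left): <A|clean|clean>
step 6/8 (Left): <A|clean|clean>
step 7/8 (Right): <B|clean|clean>
step 8/8 (Left): <A|clean|clean>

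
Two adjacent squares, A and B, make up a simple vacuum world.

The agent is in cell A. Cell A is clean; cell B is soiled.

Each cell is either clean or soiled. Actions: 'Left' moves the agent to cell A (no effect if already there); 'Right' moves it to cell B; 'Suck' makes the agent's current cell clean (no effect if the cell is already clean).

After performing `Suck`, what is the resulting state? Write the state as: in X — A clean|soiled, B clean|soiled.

in A — A clean, B soiled

start: in A — A clean, B soiled
[1] after Suck: in A — A clean, B soiled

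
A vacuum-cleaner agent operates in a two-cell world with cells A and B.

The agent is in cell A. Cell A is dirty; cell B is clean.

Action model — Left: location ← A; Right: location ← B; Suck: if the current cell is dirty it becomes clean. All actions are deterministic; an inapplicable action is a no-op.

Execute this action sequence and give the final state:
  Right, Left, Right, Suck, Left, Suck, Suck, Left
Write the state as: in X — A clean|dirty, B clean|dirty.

[1] after Right: in B — A dirty, B clean
[2] after Left: in A — A dirty, B clean
[3] after Right: in B — A dirty, B clean
[4] after Suck: in B — A dirty, B clean
[5] after Left: in A — A dirty, B clean
[6] after Suck: in A — A clean, B clean
[7] after Suck: in A — A clean, B clean
[8] after Left: in A — A clean, B clean

in A — A clean, B clean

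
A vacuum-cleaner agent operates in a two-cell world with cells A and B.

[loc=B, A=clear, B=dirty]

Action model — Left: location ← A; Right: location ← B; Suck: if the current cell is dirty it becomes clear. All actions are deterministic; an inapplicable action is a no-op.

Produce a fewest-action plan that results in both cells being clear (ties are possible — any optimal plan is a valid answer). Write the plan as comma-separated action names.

Suck

1. Suck → (B; A:clear, B:clear)
min 1: B is dirty, one Suck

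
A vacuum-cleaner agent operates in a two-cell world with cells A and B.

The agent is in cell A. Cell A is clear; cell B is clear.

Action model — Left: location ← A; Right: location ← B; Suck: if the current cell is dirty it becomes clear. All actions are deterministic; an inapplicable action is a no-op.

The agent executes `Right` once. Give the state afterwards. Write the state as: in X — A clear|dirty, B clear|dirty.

start: in A — A clear, B clear
t=1 Right ⇒ in B — A clear, B clear

in B — A clear, B clear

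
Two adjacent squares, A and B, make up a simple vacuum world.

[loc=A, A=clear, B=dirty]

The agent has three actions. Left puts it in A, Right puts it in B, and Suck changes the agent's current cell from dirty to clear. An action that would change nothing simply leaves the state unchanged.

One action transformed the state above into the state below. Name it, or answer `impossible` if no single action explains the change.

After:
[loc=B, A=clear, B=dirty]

Right

try  Left: in A — A clear, B dirty
try Right: in B — A clear, B dirty  ← match
try  Suck: in A — A clear, B dirty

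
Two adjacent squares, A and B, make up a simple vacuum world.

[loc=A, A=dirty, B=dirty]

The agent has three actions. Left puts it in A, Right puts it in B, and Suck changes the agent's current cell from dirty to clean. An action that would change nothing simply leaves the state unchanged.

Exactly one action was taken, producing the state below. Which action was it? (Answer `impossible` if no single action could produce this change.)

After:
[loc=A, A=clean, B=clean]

try  Left: in A — A dirty, B dirty
try Right: in B — A dirty, B dirty
try  Suck: in A — A clean, B dirty
no single action produces the after-state

impossible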